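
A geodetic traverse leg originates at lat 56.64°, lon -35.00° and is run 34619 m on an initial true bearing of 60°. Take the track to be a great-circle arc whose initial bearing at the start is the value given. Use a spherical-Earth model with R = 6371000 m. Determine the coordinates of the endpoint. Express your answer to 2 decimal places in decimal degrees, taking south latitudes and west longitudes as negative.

δ = 34619/6371000 = 0.005434 rad (0.3113°).
Start latitude φ₁ = 0.988554 rad; initial bearing θ = 1.047198 rad.
sin φ₂ = sin φ₁ cos δ + cos φ₁ sin δ cos θ = (0.835232)(0.999985) + (0.549898)(0.005434)(0.500000) = 0.836714
φ₂ = asin(0.836714) = 0.991255 rad = 56.79°.
Δλ = atan2( sin θ sin δ cos φ₁ , cos δ − sin φ₁ sin φ₂ ) = atan2(0.002588, 0.301135) = 0.008593 rad = 0.49°.
λ₂ = -35.00° + 0.49° = -34.51°.

latitude 56.79°, longitude -34.51°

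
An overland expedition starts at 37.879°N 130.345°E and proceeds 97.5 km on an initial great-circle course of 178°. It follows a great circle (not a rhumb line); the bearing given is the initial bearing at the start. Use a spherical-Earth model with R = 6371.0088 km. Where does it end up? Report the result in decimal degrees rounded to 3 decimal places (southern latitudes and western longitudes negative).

The arc subtends δ = 97.5/6371.0088 = 0.015304 rad at the centre.
Converting: φ₁ = 0.661113 rad, θ = 3.106686 rad.
sin φ₂ = sin φ₁ cos δ + cos φ₁ sin δ cos θ = (0.613996)(0.999883) + (0.789309)(0.015303)(-0.999391) = 0.601853
φ₂ = asin(0.601853) = 0.645819 rad = 37.003°.
For the longitude increment, Δλ = atan2( sin θ sin δ cos φ₁, cos δ − sin φ₁ sin φ₂ ) = atan2(0.000422, 0.630348) = 0.038°.
Hence λ₂ = 130.345° + 0.038° = 130.383°.

latitude 37.003°, longitude 130.383°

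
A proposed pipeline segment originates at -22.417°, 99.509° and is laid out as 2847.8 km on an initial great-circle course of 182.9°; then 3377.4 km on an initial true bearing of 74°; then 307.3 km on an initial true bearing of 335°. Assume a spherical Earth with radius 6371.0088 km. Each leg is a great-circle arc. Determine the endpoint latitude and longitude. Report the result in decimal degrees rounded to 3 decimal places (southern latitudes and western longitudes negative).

latitude -30.697°, longitude 131.795°

Apply the spherical direct solution leg by leg, carrying full precision between legs.
Leg 1: from (-22.417°, 99.509°), δ = 2847.8/6371.0088 = 0.446994 rad, θ = 182.9° → φ = -47.984°, λ = 97.637°.
Leg 2: from (-47.984°, 97.637°), δ = 3377.4/6371.0088 = 0.530120 rad, θ = 74° → φ = -33.209°, λ = 133.153°.
Leg 3: from (-33.209°, 133.153°), δ = 307.3/6371.0088 = 0.048234 rad, θ = 335° → φ = -30.697°, λ = 131.795°.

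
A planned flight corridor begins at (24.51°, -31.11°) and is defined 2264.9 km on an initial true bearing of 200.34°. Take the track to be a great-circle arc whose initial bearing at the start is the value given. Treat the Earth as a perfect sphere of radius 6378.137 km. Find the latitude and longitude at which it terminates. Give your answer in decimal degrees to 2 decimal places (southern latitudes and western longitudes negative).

δ = 2264.9/6378.137 = 0.355104 rad (20.3459°).
With φ₁ = 24.51° = 0.427780 rad and θ = 200.34° = 3.496593 rad:
Destination latitude: φ₂ = arcsin( sin φ₁ cos δ + cos φ₁ sin δ cos θ ) = arcsin(0.092339) = 5.30°.
Δλ = atan2( sin θ sin δ cos φ₁ , cos δ − sin φ₁ sin φ₂ ) = atan2(-0.109963, 0.899304) = -0.121671 rad = -6.97°.
Hence λ₂ = -31.11° + -6.97° = -38.08°.

latitude 5.30°, longitude -38.08°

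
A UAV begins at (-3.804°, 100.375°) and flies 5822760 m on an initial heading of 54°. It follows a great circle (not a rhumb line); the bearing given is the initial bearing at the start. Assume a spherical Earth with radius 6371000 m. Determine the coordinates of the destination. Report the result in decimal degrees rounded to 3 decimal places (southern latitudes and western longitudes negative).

δ = 5822760/6371000 = 0.913948 rad (52.3653°).
Converting: φ₁ = -0.066392 rad, θ = 0.942478 rad.
Destination latitude: φ₂ = arcsin( sin φ₁ cos δ + cos φ₁ sin δ cos θ ) = arcsin(0.423943) = 25.084°.
For the longitude increment, Δλ = atan2( sin θ sin δ cos φ₁, cos δ − sin φ₁ sin φ₂ ) = atan2(0.639266, 0.638750) = 45.023°.
λ₂ = 100.375° + 45.023° = 145.398°.

latitude 25.084°, longitude 145.398°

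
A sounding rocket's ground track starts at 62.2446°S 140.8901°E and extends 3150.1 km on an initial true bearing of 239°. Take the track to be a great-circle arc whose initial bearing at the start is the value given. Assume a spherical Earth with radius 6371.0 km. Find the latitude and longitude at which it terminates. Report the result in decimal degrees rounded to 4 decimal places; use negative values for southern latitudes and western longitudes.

Angular distance δ = d/R = 3150.1 / 6371 = 0.494444 rad.
Start latitude φ₁ = -1.086373 rad; initial bearing θ = 4.171337 rad.
Applying the spherical law of cosines for sides, sin φ₂ = sin φ₁ cos δ + cos φ₁ sin δ cos θ = -0.892777, so φ₂ = -63.2242°.
For the longitude increment, Δλ = atan2( sin θ sin δ cos φ₁, cos δ − sin φ₁ sin φ₂ ) = atan2(-0.189428, 0.090176) = -64.5436°.
λ₂ = 140.8901° + -64.5436° = 76.3465°.

latitude -63.2242°, longitude 76.3465°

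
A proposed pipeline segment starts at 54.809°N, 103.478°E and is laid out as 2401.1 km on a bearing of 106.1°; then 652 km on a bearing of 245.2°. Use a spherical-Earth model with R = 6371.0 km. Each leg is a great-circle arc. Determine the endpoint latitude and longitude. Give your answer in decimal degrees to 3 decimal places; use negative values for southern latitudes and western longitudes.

latitude 41.824°, longitude 126.055°

Apply the spherical direct solution leg by leg, carrying full precision between legs.
Leg 1: from (54.809°, 103.478°), δ = 2401.1/6371 = 0.376880 rad, θ = 106.1° → φ = 44.512°, λ = 133.204°.
Leg 2: from (44.512°, 133.204°), δ = 652/6371 = 0.102339 rad, θ = 245.2° → φ = 41.824°, λ = 126.055°.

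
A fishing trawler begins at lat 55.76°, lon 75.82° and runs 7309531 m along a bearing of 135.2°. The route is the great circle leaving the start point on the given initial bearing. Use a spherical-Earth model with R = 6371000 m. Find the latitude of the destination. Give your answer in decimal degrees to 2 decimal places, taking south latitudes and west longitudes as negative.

latitude -1.39°

The arc subtends δ = 7309531/6371000 = 1.147313 rad at the centre.
With φ₁ = 55.76° = 0.973196 rad and θ = 135.2° = 2.359685 rad:
Applying the spherical law of cosines for sides, sin φ₂ = sin φ₁ cos δ + cos φ₁ sin δ cos θ = -0.024261, so φ₂ = -1.39°.
Then Δλ = atan2(0.361447, 0.430995) = 0.697858 rad, from sin θ sin δ cos φ₁ over cos δ − sin φ₁ sin φ₂.
Hence λ₂ = 75.82° + 39.98° = 115.80°.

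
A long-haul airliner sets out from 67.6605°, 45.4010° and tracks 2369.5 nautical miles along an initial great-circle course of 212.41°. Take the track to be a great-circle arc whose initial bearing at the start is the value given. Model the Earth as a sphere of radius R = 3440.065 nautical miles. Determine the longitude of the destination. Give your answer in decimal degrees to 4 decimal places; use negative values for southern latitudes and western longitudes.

δ = 2369.5/3440.065 = 0.688795 rad (39.4651°).
Converting: φ₁ = 1.180898 rad, θ = 3.707254 rad.
sin φ₂ = sin φ₁ cos δ + cos φ₁ sin δ cos θ = (0.924948)(0.772012) + (0.380094)(0.635607)(-0.844234) = 0.510112
φ₂ = asin(0.510112) = 0.535315 rad = 30.6713°.
For the longitude increment, Δλ = atan2( sin θ sin δ cos φ₁, cos δ − sin φ₁ sin φ₂ ) = atan2(-0.129486, 0.300185) = -23.3332°.
λ₂ = 45.4010° + -23.3332° = 22.0678°.

longitude 22.0678°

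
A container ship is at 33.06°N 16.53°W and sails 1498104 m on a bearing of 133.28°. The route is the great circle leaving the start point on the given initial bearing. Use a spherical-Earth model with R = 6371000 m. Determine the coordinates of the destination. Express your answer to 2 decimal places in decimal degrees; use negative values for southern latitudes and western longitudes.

The arc subtends δ = 1498104/6371000 = 0.235144 rad at the centre.
Converting: φ₁ = 0.577006 rad, θ = 2.326175 rad.
sin φ₂ = sin φ₁ cos δ + cos φ₁ sin δ cos θ = (0.545517)(0.972481) + (0.838100)(0.232983)(-0.685564) = 0.396639
φ₂ = asin(0.396639) = 0.407853 rad = 23.37°.
Then Δλ = atan2(0.142154, 0.756107) = 0.185838 rad, from sin θ sin δ cos φ₁ over cos δ − sin φ₁ sin φ₂.
λ₂ = λ₁ + Δλ = -5.88°.

latitude 23.37°, longitude -5.88°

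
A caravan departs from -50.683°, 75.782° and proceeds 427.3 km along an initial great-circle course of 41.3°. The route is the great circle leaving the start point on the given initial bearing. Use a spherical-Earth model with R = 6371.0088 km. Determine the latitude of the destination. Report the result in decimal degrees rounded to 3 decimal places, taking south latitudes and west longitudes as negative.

latitude -47.732°

Central angle δ = d/R = 0.067069 rad.
With φ₁ = -50.683° = -0.884585 rad and θ = 41.3° = 0.720821 rad:
sin φ₂ = sin φ₁ cos δ + cos φ₁ sin δ cos θ = (-0.773652)(0.997752) + (0.633610)(0.067019)(0.751264) = -0.740011
φ₂ = asin(-0.740011) = -0.833087 rad = -47.732°.
Then Δλ = atan2(0.028026, 0.425240) = 0.065812 rad, from sin θ sin δ cos φ₁ over cos δ − sin φ₁ sin φ₂.
λ₂ = λ₁ + Δλ = 79.553°.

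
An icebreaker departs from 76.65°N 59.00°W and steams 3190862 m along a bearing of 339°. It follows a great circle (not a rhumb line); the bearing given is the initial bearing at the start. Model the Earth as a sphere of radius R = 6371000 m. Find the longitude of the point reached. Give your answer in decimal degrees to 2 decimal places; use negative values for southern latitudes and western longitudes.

Angular distance δ = d/R = 3190862 / 6371000 = 0.500842 rad.
With φ₁ = 76.65° = 1.337795 rad and θ = 339° = 5.916666 rad:
Destination latitude: φ₂ = arcsin( sin φ₁ cos δ + cos φ₁ sin δ cos θ ) = arcsin(0.956981) = 73.13°.
Δλ = atan2( sin θ sin δ cos φ₁ , cos δ − sin φ₁ sin φ₂ ) = atan2(-0.039732, -0.053942) = -2.506746 rad = -143.63°.
λ₂ = -59.00° + -143.63° = -202.63°, normalized to (−180°, 180°] → 157.37°.

longitude 157.37°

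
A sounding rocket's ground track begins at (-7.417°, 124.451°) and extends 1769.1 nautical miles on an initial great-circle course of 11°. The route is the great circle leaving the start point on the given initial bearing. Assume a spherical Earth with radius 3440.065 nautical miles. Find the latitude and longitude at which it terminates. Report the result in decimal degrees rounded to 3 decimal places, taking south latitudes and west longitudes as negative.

Angular distance δ = d/R = 1769.1 / 3440.065 = 0.514264 rad.
With φ₁ = -7.417° = -0.129451 rad and θ = 11° = 0.191986 rad:
Applying the spherical law of cosines for sides, sin φ₂ = sin φ₁ cos δ + cos φ₁ sin δ cos θ = 0.366423, so φ₂ = 21.495°.
Δλ = atan2( sin θ sin δ cos φ₁ , cos δ − sin φ₁ sin φ₂ ) = atan2(0.093072, 0.917957) = 0.101046 rad = 5.789°.
λ₂ = λ₁ + Δλ = 130.240°.

latitude 21.495°, longitude 130.240°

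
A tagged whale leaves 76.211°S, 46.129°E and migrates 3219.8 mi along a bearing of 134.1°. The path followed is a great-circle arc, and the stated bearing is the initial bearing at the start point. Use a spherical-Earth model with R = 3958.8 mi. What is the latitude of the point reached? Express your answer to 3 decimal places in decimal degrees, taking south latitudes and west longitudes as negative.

latitude -51.980°

Central angle δ = d/R = 0.813327 rad.
Start latitude φ₁ = -1.330133 rad; initial bearing θ = 2.340487 rad.
Destination latitude: φ₂ = arcsin( sin φ₁ cos δ + cos φ₁ sin δ cos θ ) = arcsin(-0.787799) = -51.980°.
Then Δλ = atan2(0.124363, -0.078010) = 2.131032 rad, from sin θ sin δ cos φ₁ over cos δ − sin φ₁ sin φ₂.
λ₂ = 46.129° + 122.099° = 168.228°.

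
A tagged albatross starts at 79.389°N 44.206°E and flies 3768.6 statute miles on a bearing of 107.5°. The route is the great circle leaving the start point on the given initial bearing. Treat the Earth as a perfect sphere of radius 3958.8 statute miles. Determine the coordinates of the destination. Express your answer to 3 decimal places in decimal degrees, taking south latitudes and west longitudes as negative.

latitude 31.673°, longitude 110.102°

Angular distance δ = d/R = 3768.6 / 3958.8 = 0.951955 rad.
With φ₁ = 79.389° = 1.385599 rad and θ = 107.5° = 1.876229 rad:
sin φ₂ = sin φ₁ cos δ + cos φ₁ sin δ cos θ = (0.982900)(0.580092) + (0.184140)(0.814551)(-0.300706) = 0.525069
φ₂ = asin(0.525069) = 0.552796 rad = 31.673°.
For the longitude increment, Δλ = atan2( sin θ sin δ cos φ₁, cos δ − sin φ₁ sin φ₂ ) = atan2(0.143049, 0.064002) = 65.896°.
Hence λ₂ = 44.206° + 65.896° = 110.102°.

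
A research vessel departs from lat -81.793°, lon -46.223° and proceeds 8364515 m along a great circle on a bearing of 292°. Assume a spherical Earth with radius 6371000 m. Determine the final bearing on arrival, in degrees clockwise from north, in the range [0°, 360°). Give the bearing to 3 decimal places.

final bearing 352.235°

Central angle δ = d/R = 1.312905 rad.
With φ₁ = -81.793° = -1.427557 rad and θ = 292° = 5.096361 rad:
Destination latitude: φ₂ = arcsin( sin φ₁ cos δ + cos φ₁ sin δ cos θ ) = arcsin(-0.200724) = -11.579°.
For the longitude increment, Δλ = atan2( sin θ sin δ cos φ₁, cos δ − sin φ₁ sin φ₂ ) = atan2(-0.127978, 0.056374) = -66.227°.
λ₂ = λ₁ + Δλ = -112.450°.
The forward bearing on arrival equals the back-azimuth from the destination plus 180°.
Back-azimuth from P₂ (-11.579°, -112.450°) to P₁ (-81.793°, -46.223°), with Δλ' = λ₁ − λ₂ = 66.227°: atan2( sin Δλ' cos φ₁ , cos φ₂ sin φ₁ − sin φ₂ cos φ₁ cos Δλ' ) = 172.235°.
Final bearing = (172.235° + 180°) mod 360° = 352.235°.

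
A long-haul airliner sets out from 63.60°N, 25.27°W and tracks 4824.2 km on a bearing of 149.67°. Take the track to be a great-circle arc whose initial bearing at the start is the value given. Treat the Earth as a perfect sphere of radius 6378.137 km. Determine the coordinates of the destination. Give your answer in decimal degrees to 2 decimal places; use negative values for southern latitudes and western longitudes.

δ = 4824.2/6378.137 = 0.756365 rad (43.3365°).
Converting: φ₁ = 1.110029 rad, θ = 2.612234 rad.
Applying the spherical law of cosines for sides, sin φ₂ = sin φ₁ cos δ + cos φ₁ sin δ cos θ = 0.388103, so φ₂ = 22.84°.
For the longitude increment, Δλ = atan2( sin θ sin δ cos φ₁, cos δ − sin φ₁ sin φ₂ ) = atan2(0.154092, 0.379707) = 22.09°.
λ₂ = -25.27° + 22.09° = -3.18°.

latitude 22.84°, longitude -3.18°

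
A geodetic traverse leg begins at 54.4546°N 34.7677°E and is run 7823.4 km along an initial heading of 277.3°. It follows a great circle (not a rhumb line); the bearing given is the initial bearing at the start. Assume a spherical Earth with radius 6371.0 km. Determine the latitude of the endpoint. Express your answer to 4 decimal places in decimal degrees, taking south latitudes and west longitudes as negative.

Central angle δ = d/R = 1.227970 rad.
With φ₁ = 54.4546° = 0.950412 rad and θ = 277.3° = 4.839798 rad:
sin φ₂ = sin φ₁ cos δ + cos φ₁ sin δ cos θ = (0.813655)(0.336150) + (0.581348)(0.941809)(0.127065) = 0.343080
φ₂ = asin(0.343080) = 0.350194 rad = 20.0647°.
Then Δλ = atan2(-0.543080, 0.057001) = -1.466221 rad, from sin θ sin δ cos φ₁ over cos δ − sin φ₁ sin φ₂.
Hence λ₂ = 34.7677° + -84.0083° = -49.2406°.

latitude 20.0647°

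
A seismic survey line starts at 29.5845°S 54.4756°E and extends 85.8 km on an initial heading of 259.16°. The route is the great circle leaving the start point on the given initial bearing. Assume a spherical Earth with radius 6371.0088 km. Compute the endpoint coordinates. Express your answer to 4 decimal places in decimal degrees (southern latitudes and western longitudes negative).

latitude -29.7268°, longitude 53.6029°

Central angle δ = d/R = 0.013467 rad.
With φ₁ = -29.5845° = -0.516347 rad and θ = 259.16° = 4.523195 rad:
sin φ₂ = sin φ₁ cos δ + cos φ₁ sin δ cos θ = (-0.493707)(0.999909) + (0.869629)(0.013467)(-0.188067) = -0.495864
φ₂ = asin(-0.495864) = -0.518830 rad = -29.7268°.
Δλ = atan2( sin θ sin δ cos φ₁ , cos δ − sin φ₁ sin φ₂ ) = atan2(-0.011502, 0.755098) = -0.015232 rad = -0.8727°.
λ₂ = λ₁ + Δλ = 53.6029°.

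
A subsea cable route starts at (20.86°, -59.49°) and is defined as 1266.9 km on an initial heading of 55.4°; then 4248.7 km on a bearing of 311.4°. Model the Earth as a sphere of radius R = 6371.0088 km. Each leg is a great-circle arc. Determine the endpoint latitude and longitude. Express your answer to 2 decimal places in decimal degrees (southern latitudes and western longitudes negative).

Apply the spherical direct solution leg by leg, carrying full precision between legs.
Leg 1: from (20.86°, -59.49°), δ = 1266.9/6371.0088 = 0.198854 rad, θ = 55.4° → φ = 26.99°, λ = -48.98°.
Leg 2: from (26.99°, -48.98°), δ = 4248.7/6371.0088 = 0.666880 rad, θ = 311.4° → φ = 46.15°, λ = -91.02°.

latitude 46.15°, longitude -91.02°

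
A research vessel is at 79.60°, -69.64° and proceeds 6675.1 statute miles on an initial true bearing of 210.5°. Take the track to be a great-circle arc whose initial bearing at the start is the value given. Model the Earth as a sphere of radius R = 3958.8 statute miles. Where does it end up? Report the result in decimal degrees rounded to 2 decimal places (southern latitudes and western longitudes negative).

latitude -15.53°, longitude -101.19°

Central angle δ = d/R = 1.686142 rad.
Start latitude φ₁ = 1.389282 rad; initial bearing θ = 3.673918 rad.
sin φ₂ = sin φ₁ cos δ + cos φ₁ sin δ cos θ = (0.983571)(-0.115090) + (0.180519)(0.993355)(-0.861629) = -0.267707
φ₂ = asin(-0.267707) = -0.271012 rad = -15.53°.
Then Δλ = atan2(-0.091012, 0.148218) = -0.550677 rad, from sin θ sin δ cos φ₁ over cos δ − sin φ₁ sin φ₂.
λ₂ = -69.64° + -31.55° = -101.19°.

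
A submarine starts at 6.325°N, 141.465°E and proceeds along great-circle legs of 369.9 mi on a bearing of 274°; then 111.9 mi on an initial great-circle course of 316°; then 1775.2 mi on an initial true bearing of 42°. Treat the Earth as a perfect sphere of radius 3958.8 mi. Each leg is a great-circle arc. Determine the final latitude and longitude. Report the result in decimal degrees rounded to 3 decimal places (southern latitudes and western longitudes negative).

Apply the spherical direct solution leg by leg, carrying full precision between legs.
Leg 1: from (6.325°, 141.465°), δ = 369.9/3958.8 = 0.093437 rad, θ = 274° → φ = 6.670°, λ = 136.088°.
Leg 2: from (6.670°, 136.088°), δ = 111.9/3958.8 = 0.028266 rad, θ = 316° → φ = 7.834°, λ = 134.952°.
Leg 3: from (7.834°, 134.952°), δ = 1775.2/3958.8 = 0.448419 rad, θ = 42° → φ = 26.232°, λ = 153.821°.

latitude 26.232°, longitude 153.821°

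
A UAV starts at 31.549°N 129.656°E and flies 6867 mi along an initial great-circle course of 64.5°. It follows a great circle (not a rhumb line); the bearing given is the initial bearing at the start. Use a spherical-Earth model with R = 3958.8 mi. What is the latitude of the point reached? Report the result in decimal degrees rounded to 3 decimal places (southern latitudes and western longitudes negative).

Central angle δ = d/R = 1.734617 rad.
Converting: φ₁ = 0.550634 rad, θ = 1.125737 rad.
Applying the spherical law of cosines for sides, sin φ₂ = sin φ₁ cos δ + cos φ₁ sin δ cos θ = 0.276634, so φ₂ = 16.059°.
For the longitude increment, Δλ = atan2( sin θ sin δ cos φ₁, cos δ − sin φ₁ sin φ₂ ) = atan2(0.758879, -0.307831) = 112.079°.
λ₂ = 129.656° + 112.079° = 241.735°, normalized to (−180°, 180°] → -118.265°.

latitude 16.059°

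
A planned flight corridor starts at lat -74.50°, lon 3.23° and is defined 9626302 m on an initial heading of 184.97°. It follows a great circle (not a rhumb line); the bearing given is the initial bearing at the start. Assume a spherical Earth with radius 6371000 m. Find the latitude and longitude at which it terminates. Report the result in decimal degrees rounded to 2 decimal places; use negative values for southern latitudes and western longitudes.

δ = 9626302/6371000 = 1.510956 rad (86.5714°).
Start latitude φ₁ = -1.300270 rad; initial bearing θ = 3.228336 rad.
sin φ₂ = sin φ₁ cos δ + cos φ₁ sin δ cos θ = (-0.963630)(0.059804) + (0.267238)(0.998210)(-0.996240) = -0.323386
φ₂ = asin(-0.323386) = -0.329306 rad = -18.87°.
Δλ = atan2( sin θ sin δ cos φ₁ , cos δ − sin φ₁ sin φ₂ ) = atan2(-0.023111, -0.251821) = -3.050075 rad = -174.76°.
λ₂ = λ₁ + Δλ = -171.53°.

latitude -18.87°, longitude -171.53°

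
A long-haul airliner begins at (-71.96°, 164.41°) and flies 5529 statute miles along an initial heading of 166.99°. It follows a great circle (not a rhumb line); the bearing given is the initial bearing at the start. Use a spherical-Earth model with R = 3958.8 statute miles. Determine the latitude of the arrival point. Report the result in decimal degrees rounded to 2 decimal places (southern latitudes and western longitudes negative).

latitude -27.51°

Central angle δ = d/R = 1.396635 rad.
Converting: φ₁ = -1.255939 rad, θ = 2.914525 rad.
Destination latitude: φ₂ = arcsin( sin φ₁ cos δ + cos φ₁ sin δ cos θ ) = arcsin(-0.461931) = -27.51°.
Then Δλ = atan2(0.068661, -0.265940) = 2.888928 rad, from sin θ sin δ cos φ₁ over cos δ − sin φ₁ sin φ₂.
λ₂ = 164.41° + 165.52° = 329.93°, normalized to (−180°, 180°] → -30.07°.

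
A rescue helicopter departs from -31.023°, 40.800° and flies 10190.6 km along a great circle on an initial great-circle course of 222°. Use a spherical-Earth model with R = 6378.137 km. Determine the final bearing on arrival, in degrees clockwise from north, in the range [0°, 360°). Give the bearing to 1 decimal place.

δ = 10190.6/6378.137 = 1.597739 rad (91.5437°).
Converting: φ₁ = -0.541453 rad, θ = 3.874631 rad.
sin φ₂ = sin φ₁ cos δ + cos φ₁ sin δ cos θ = (-0.515382)(-0.026940) + (0.856960)(0.999637)(-0.743145) = -0.622730
φ₂ = asin(-0.622730) = -0.672227 rad = -38.516°.
For the longitude increment, Δλ = atan2( sin θ sin δ cos φ₁, cos δ − sin φ₁ sin φ₂ ) = atan2(-0.573210, -0.347884) = -121.254°.
Hence λ₂ = 40.800° + -121.254° = -80.454°.
The forward bearing on arrival equals the back-azimuth from the destination plus 180°.
Back-azimuth from P₂ (-38.5°, -80.5°) to P₁ (-31.0°, 40.8°), with Δλ' = λ₁ − λ₂ = 121.3°: atan2( sin Δλ' cos φ₁ , cos φ₂ sin φ₁ − sin φ₂ cos φ₁ cos Δλ' ) = 132.9°.
Final bearing = (132.9° + 180°) mod 360° = 312.9°.

final bearing 312.9°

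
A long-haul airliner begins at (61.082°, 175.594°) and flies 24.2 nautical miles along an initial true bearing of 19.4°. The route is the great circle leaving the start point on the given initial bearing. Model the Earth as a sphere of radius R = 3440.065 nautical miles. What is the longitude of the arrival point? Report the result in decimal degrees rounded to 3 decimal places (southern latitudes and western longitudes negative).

The arc subtends δ = 24.2/3440.065 = 0.007035 rad at the centre.
With φ₁ = 61.082° = 1.066082 rad and θ = 19.4° = 0.338594 rad:
Destination latitude: φ₂ = arcsin( sin φ₁ cos δ + cos φ₁ sin δ cos θ ) = arcsin(0.878500) = 61.462°.
For the longitude increment, Δλ = atan2( sin θ sin δ cos φ₁, cos δ − sin φ₁ sin φ₂ ) = atan2(0.001130, 0.231013) = 0.280°.
λ₂ = λ₁ + Δλ = 175.874°.

longitude 175.874°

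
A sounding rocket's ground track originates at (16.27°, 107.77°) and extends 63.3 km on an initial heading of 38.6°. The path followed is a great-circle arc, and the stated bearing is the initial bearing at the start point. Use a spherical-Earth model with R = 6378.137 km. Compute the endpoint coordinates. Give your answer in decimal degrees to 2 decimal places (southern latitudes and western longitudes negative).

latitude 16.71°, longitude 108.14°

Central angle δ = d/R = 0.009925 rad.
With φ₁ = 16.27° = 0.283965 rad and θ = 38.6° = 0.673697 rad:
Destination latitude: φ₂ = arcsin( sin φ₁ cos δ + cos φ₁ sin δ cos θ ) = arcsin(0.287596) = 16.71°.
For the longitude increment, Δλ = atan2( sin θ sin δ cos φ₁, cos δ − sin φ₁ sin φ₂ ) = atan2(0.005944, 0.919377) = 0.37°.
Hence λ₂ = 107.77° + 0.37° = 108.14°.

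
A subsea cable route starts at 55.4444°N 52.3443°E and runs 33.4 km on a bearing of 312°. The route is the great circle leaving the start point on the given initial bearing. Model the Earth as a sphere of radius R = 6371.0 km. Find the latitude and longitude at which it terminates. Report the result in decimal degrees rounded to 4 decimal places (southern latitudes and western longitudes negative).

latitude 55.6448°, longitude 51.9487°

Central angle δ = d/R = 0.005243 rad.
Converting: φ₁ = 0.967687 rad, θ = 5.445427 rad.
sin φ₂ = sin φ₁ cos δ + cos φ₁ sin δ cos θ = (0.823576)(0.999986) + (0.567206)(0.005242)(0.669131) = 0.825555
φ₂ = asin(0.825555) = 0.971184 rad = 55.6448°.
Δλ = atan2( sin θ sin δ cos φ₁ , cos δ − sin φ₁ sin φ₂ ) = atan2(-0.002210, 0.320079) = -0.006904 rad = -0.3956°.
λ₂ = λ₁ + Δλ = 51.9487°.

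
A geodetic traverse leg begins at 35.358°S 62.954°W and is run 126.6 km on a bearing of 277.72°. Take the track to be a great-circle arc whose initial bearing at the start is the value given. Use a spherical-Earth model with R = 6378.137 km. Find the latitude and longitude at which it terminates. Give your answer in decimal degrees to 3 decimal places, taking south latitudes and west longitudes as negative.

latitude -35.197°, longitude -64.333°

Central angle δ = d/R = 0.019849 rad.
Start latitude φ₁ = -0.617114 rad; initial bearing θ = 4.847128 rad.
sin φ₂ = sin φ₁ cos δ + cos φ₁ sin δ cos θ = (-0.578683)(0.999803) + (0.815552)(0.019848)(0.134332) = -0.576395
φ₂ = asin(-0.576395) = -0.614310 rad = -35.197°.
For the longitude increment, Δλ = atan2( sin θ sin δ cos φ₁, cos δ − sin φ₁ sin φ₂ ) = atan2(-0.016040, 0.666253) = -1.379°.
λ₂ = λ₁ + Δλ = -64.333°.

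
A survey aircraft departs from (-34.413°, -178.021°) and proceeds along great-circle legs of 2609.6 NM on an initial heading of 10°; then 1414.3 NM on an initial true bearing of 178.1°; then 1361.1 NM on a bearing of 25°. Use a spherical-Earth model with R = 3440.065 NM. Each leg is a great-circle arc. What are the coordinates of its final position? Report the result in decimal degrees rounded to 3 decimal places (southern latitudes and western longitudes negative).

Apply the spherical direct solution leg by leg, carrying full precision between legs.
Leg 1: from (-34.413°, -178.021°), δ = 2609.6/3440.065 = 0.758590 rad, θ = 10° → φ = 8.551°, λ = -171.083°.
Leg 2: from (8.551°, -171.083°), δ = 1414.3/3440.065 = 0.411126 rad, θ = 178.1° → φ = -14.992°, λ = -170.297°.
Leg 3: from (-14.992°, -170.297°), δ = 1361.1/3440.065 = 0.395661 rad, θ = 25° → φ = 5.666°, λ = -160.876°.

latitude 5.666°, longitude -160.876°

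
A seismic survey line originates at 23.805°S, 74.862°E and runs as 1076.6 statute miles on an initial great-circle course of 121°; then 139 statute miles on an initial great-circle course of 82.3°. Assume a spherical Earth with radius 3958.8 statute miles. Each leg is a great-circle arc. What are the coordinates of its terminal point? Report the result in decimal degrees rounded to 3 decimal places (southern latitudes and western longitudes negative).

latitude -30.732°, longitude 92.767°

Apply the spherical direct solution leg by leg, carrying full precision between legs.
Leg 1: from (-23.805°, 74.862°), δ = 1076.6/3958.8 = 0.271951 rad, θ = 121° → φ = -31.022°, λ = 90.447°.
Leg 2: from (-31.022°, 90.447°), δ = 139/3958.8 = 0.035112 rad, θ = 82.3° → φ = -30.732°, λ = 92.767°.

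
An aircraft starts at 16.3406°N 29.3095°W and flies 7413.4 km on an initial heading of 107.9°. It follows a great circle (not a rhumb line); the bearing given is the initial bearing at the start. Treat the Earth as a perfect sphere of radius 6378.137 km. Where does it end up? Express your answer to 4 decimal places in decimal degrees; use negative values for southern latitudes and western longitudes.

latitude -9.1442°, longitude 32.8858°

Angular distance δ = d/R = 7413.4 / 6378.137 = 1.162314 rad.
Start latitude φ₁ = 0.285197 rad; initial bearing θ = 1.883210 rad.
Applying the spherical law of cosines for sides, sin φ₂ = sin φ₁ cos δ + cos φ₁ sin δ cos θ = -0.158919, so φ₂ = -9.1442°.
Then Δλ = atan2(0.838026, 0.441928) = 1.085513 rad, from sin θ sin δ cos φ₁ over cos δ − sin φ₁ sin φ₂.
λ₂ = λ₁ + Δλ = 32.8858°.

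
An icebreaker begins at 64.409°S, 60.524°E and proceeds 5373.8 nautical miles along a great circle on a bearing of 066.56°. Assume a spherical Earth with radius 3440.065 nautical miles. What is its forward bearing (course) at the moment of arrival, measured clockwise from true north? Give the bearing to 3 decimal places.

final bearing 23.687°

The arc subtends δ = 5373.8/3440.065 = 1.562122 rad at the centre.
With φ₁ = -64.409° = -1.124149 rad and θ = 66.56° = 1.161691 rad:
Destination latitude: φ₂ = arcsin( sin φ₁ cos δ + cos φ₁ sin δ cos θ ) = arcsin(0.163992) = 9.439°.
For the longitude increment, Δλ = atan2( sin θ sin δ cos φ₁, cos δ − sin φ₁ sin φ₂ ) = atan2(0.396284, 0.156579) = 68.440°.
Hence λ₂ = 60.524° + 68.440° = 128.964°.
The forward bearing on arrival equals the back-azimuth from the destination plus 180°.
Back-azimuth from P₂ (9.439°, 128.964°) to P₁ (-64.409°, 60.524°), with Δλ' = λ₁ − λ₂ = -68.440°: atan2( sin Δλ' cos φ₁ , cos φ₂ sin φ₁ − sin φ₂ cos φ₁ cos Δλ' ) = 203.687°.
Final bearing = (203.687° + 180°) mod 360° = 23.687°.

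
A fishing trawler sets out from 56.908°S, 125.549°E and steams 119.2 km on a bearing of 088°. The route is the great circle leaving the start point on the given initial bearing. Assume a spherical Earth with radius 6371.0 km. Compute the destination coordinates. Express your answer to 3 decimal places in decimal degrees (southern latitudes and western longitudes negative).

latitude -56.855°, longitude 127.509°

Angular distance δ = d/R = 119.2 / 6371 = 0.018710 rad.
Converting: φ₁ = -0.993232 rad, θ = 1.535890 rad.
Applying the spherical law of cosines for sides, sin φ₂ = sin φ₁ cos δ + cos φ₁ sin δ cos θ = -0.837292, so φ₂ = -56.855°.
For the longitude increment, Δλ = atan2( sin θ sin δ cos φ₁, cos δ − sin φ₁ sin φ₂ ) = atan2(0.010208, 0.298346) = 1.960°.
Hence λ₂ = 125.549° + 1.960° = 127.509°.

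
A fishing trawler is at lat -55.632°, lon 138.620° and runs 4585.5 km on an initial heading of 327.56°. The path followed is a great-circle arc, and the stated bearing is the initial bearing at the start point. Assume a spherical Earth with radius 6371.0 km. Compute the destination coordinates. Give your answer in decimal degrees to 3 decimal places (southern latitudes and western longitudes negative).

latitude -17.857°, longitude 116.812°

Central angle δ = d/R = 0.719746 rad.
Converting: φ₁ = -0.970962 rad, θ = 5.717000 rad.
Destination latitude: φ₂ = arcsin( sin φ₁ cos δ + cos φ₁ sin δ cos θ ) = arcsin(-0.306650) = -17.857°.
Δλ = atan2( sin θ sin δ cos φ₁ , cos δ − sin φ₁ sin φ₂ ) = atan2(-0.199610, 0.498856) = -0.380624 rad = -21.808°.
Hence λ₂ = 138.620° + -21.808° = 116.812°.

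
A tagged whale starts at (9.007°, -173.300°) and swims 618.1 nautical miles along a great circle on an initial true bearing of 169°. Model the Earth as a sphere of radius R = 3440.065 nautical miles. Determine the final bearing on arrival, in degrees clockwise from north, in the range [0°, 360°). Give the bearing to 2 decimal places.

Angular distance δ = d/R = 618.1 / 3440.065 = 0.179677 rad.
Converting: φ₁ = 0.157202 rad, θ = 2.949606 rad.
Destination latitude: φ₂ = arcsin( sin φ₁ cos δ + cos φ₁ sin δ cos θ ) = arcsin(-0.019230) = -1.102°.
Then Δλ = atan2(0.033679, 0.986912) = 0.034113 rad, from sin θ sin δ cos φ₁ over cos δ − sin φ₁ sin φ₂.
Hence λ₂ = -173.300° + 1.955° = -171.345°.
The forward bearing on arrival equals the back-azimuth from the destination plus 180°.
Back-azimuth from P₂ (-1.10°, -171.35°) to P₁ (9.01°, -173.30°), with Δλ' = λ₁ − λ₂ = -1.95°: atan2( sin Δλ' cos φ₁ , cos φ₂ sin φ₁ − sin φ₂ cos φ₁ cos Δλ' ) = 349.14°.
Final bearing = (349.14° + 180°) mod 360° = 169.14°.

final bearing 169.14°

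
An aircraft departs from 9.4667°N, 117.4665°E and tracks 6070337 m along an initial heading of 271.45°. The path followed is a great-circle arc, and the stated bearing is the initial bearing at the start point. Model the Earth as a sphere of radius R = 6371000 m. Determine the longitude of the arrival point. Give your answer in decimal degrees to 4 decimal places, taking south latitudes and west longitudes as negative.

longitude 62.3529°

Central angle δ = d/R = 0.952808 rad.
Converting: φ₁ = 0.165225 rad, θ = 4.737696 rad.
Destination latitude: φ₂ = arcsin( sin φ₁ cos δ + cos φ₁ sin δ cos θ ) = arcsin(0.115639) = 6.6405°.
Then Δλ = atan2(-0.803688, 0.560377) = -0.961914 rad, from sin θ sin δ cos φ₁ over cos δ − sin φ₁ sin φ₂.
λ₂ = 117.4665° + -55.1136° = 62.3529°.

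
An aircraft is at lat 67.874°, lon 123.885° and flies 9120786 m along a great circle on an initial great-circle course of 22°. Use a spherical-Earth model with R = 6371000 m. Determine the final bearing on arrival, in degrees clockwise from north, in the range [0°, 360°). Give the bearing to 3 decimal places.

final bearing 170.777°

The arc subtends δ = 9120786/6371000 = 1.431610 rad at the centre.
With φ₁ = 67.874° = 1.184625 rad and θ = 22° = 0.383972 rad:
Destination latitude: φ₂ = arcsin( sin φ₁ cos δ + cos φ₁ sin δ cos θ ) = arcsin(0.474362) = 28.318°.
Δλ = atan2( sin θ sin δ cos φ₁ , cos δ − sin φ₁ sin φ₂ ) = atan2(0.139729, -0.300692) = 2.706588 rad = 155.076°.
λ₂ = 123.885° + 155.076° = 278.961°, normalized to (−180°, 180°] → -81.039°.
The forward bearing on arrival equals the back-azimuth from the destination plus 180°.
Back-azimuth from P₂ (28.318°, -81.039°) to P₁ (67.874°, 123.885°), with Δλ' = λ₁ − λ₂ = 204.924°: atan2( sin Δλ' cos φ₁ , cos φ₂ sin φ₁ − sin φ₂ cos φ₁ cos Δλ' ) = 350.777°.
Final bearing = (350.777° + 180°) mod 360° = 170.777°.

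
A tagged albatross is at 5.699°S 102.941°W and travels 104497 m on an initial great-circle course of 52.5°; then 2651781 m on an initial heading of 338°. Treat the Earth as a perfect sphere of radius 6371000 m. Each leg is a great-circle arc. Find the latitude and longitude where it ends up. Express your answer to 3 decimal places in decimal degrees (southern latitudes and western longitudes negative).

latitude 16.957°, longitude -111.303°

Apply the spherical direct solution leg by leg, carrying full precision between legs.
Leg 1: from (-5.699°, -102.941°), δ = 104497/6371000 = 0.016402 rad, θ = 52.5° → φ = -5.126°, λ = -102.192°.
Leg 2: from (-5.126°, -102.192°), δ = 2651781/6371000 = 0.416227 rad, θ = 338° → φ = 16.957°, λ = -111.303°.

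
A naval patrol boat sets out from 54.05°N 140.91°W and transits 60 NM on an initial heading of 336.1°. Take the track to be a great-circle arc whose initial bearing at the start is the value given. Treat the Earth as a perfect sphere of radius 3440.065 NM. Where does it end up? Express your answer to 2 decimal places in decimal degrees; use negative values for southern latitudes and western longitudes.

Central angle δ = d/R = 0.017442 rad.
Converting: φ₁ = 0.943350 rad, θ = 5.866052 rad.
sin φ₂ = sin φ₁ cos δ + cos φ₁ sin δ cos θ = (0.809530)(0.999848) + (0.587079)(0.017441)(0.914254) = 0.818768
φ₂ = asin(0.818768) = 0.959261 rad = 54.96°.
For the longitude increment, Δλ = atan2( sin θ sin δ cos φ₁, cos δ − sin φ₁ sin φ₂ ) = atan2(-0.004148, 0.337031) = -0.71°.
λ₂ = -140.91° + -0.71° = -141.62°.

latitude 54.96°, longitude -141.62°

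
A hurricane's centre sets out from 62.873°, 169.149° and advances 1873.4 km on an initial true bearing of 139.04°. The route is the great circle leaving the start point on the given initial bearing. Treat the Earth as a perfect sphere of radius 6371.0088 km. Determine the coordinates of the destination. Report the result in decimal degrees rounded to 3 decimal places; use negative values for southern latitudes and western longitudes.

δ = 1873.4/6371.0088 = 0.294051 rad (16.8479°).
With φ₁ = 62.873° = 1.097341 rad and θ = 139.04° = 2.426706 rad:
Destination latitude: φ₂ = arcsin( sin φ₁ cos δ + cos φ₁ sin δ cos θ ) = arcsin(0.752000) = 48.764°.
Then Δλ = atan2(0.086630, 0.287799) = 0.292383 rad, from sin θ sin δ cos φ₁ over cos δ − sin φ₁ sin φ₂.
λ₂ = 169.149° + 16.752° = 185.901°, normalized to (−180°, 180°] → -174.099°.

latitude 48.764°, longitude -174.099°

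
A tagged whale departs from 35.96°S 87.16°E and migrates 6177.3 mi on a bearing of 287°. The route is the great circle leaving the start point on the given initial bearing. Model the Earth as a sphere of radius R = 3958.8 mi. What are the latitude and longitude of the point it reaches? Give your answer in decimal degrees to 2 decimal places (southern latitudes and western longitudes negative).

δ = 6177.3/3958.8 = 1.560397 rad (89.4042°).
With φ₁ = -35.96° = -0.627620 rad and θ = 287° = 5.009095 rad:
Applying the spherical law of cosines for sides, sin φ₂ = sin φ₁ cos δ + cos φ₁ sin δ cos θ = 0.230534, so φ₂ = 13.33°.
For the longitude increment, Δλ = atan2( sin θ sin δ cos φ₁, cos δ − sin φ₁ sin φ₂ ) = atan2(-0.774017, 0.145773) = -79.33°.
λ₂ = λ₁ + Δλ = 7.83°.

latitude 13.33°, longitude 7.83°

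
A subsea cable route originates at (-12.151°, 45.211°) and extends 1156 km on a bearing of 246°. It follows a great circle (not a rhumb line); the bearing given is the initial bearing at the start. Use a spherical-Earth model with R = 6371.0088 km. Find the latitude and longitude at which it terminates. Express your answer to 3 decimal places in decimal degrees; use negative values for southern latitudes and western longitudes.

Angular distance δ = d/R = 1156 / 6371.0088 = 0.181447 rad.
Start latitude φ₁ = -0.212075 rad; initial bearing θ = 4.293510 rad.
Destination latitude: φ₂ = arcsin( sin φ₁ cos δ + cos φ₁ sin δ cos θ ) = arcsin(-0.278786) = -16.188°.
Then Δλ = atan2(-0.161159, 0.924902) = -0.172512 rad, from sin θ sin δ cos φ₁ over cos δ − sin φ₁ sin φ₂.
λ₂ = λ₁ + Δλ = 35.327°.

latitude -16.188°, longitude 35.327°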